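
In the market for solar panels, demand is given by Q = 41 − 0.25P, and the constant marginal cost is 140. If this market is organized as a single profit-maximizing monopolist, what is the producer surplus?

PS = 36

Inverting demand: P = 164 − 4Q.
The monopolist equates marginal revenue to marginal cost: 164 − 8Q = 140, so Q = 3. From demand, P = 152.
PS = (152 − 140)·3 = 36.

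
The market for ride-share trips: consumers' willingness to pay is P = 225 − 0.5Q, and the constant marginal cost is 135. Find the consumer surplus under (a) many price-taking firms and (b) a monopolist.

Perfect competition: P = MC = 135, so 225 − 0.5Q = 135 and Q = 180.
CS = ½·(225 − 135)·180 = 8100.
The monopolist equates marginal revenue to marginal cost: 225 − Q = 135, so Q = 90. From demand, P = 180.
CS = ½·(225 − 180)·90 = 2025.

Competition: CS = 8100; Monopoly: CS = 2025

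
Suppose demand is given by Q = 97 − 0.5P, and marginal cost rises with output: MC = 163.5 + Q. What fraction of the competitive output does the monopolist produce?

Q_m/Q_c = 0.6

Inverting demand: P = 194 − 2Q.
The monopolist equates marginal revenue to marginal cost: 194 − 4Q = 163.5 + Q, so Q = 6.1. From demand, P = 181.8.
Under competition P = MC: 194 − 2Q = 163.5 + Q ⇒ Q = 61/6, P = 521/3.
Ratio Q_m/Q_c = 6.1/(61/6) = 0.6.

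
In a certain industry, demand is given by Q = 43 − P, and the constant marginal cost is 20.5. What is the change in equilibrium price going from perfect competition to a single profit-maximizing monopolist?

Inverting demand: P = 43 − Q.
Competitive firms price at marginal cost: P = 20.5, giving Q = 22.5.
Monopoly sets MR = MC: 43 − 2Q = 20.5 ⇒ Q = 11.25, P = 43 − 11.25 = 31.75.
Change in equilibrium price: 31.75 − 20.5 = 11.25.

P rises by 11.25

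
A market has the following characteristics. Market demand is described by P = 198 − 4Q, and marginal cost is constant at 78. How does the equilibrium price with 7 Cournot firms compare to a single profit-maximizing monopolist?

Cournot: P = 93; Monopoly: P = 138

In a 7-firm Cournot equilibrium, symmetry and the first-order condition give q = (198 − 78)/(32) = 3.75. So Q = 26.25 and P = 93.
A monopolist chooses Q where MR = MC. MR = 198 − 8Q; setting this equal to 78 gives Q = 15 and P = 138.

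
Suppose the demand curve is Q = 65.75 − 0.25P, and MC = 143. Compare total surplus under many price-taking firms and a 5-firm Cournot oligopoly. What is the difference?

Inverting demand: P = 263 − 4Q.
Competitive firms price at marginal cost: P = 143, giving Q = 30.
CS = ½·(263 − 143)·30 = 1800; PS = (143 − 143)·30 = 0; TS = 1800.
In a 5-firm Cournot equilibrium, symmetry and the first-order condition give q = (263 − 143)/(24) = 5. So Q = 25 and P = 163.
CS = ½·(263 − 163)·25 = 1250; PS = (163 − 143)·25 = 500; TS = 1750.
Change in total surplus: 1750 − 1800 = −50.

TS falls by 50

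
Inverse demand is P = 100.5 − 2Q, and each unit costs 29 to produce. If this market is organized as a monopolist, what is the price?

P = 64.75

Monopoly sets MR = MC: 100.5 − 4Q = 29 ⇒ Q = 17.875, P = 100.5 − 2·17.875 = 64.75.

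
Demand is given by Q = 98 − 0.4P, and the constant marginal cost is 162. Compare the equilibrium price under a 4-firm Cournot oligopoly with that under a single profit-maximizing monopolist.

Cournot: P = 178.6; Monopoly: P = 203.5

Inverting demand: P = 245 − 2.5Q.
With 4 symmetric Cournot firms, each firm's FOC gives 245 − 12.5q = 162, so q = 6.64, Q = 4·6.64 = 26.56, and P = 178.6.
Monopoly sets MR = MC: 245 − 5Q = 162 ⇒ Q = 16.6, P = 245 − 2.5·16.6 = 203.5.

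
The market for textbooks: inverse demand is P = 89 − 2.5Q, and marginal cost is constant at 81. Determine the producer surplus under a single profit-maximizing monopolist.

A monopolist chooses Q where MR = MC. MR = 89 − 5Q; setting this equal to 81 gives Q = 1.6 and P = 85.
PS = (85 − 81)·1.6 = 6.4.

PS = 6.4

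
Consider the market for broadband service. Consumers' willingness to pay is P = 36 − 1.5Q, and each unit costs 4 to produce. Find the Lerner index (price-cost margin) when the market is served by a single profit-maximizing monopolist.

The monopolist equates marginal revenue to marginal cost: 36 − 3Q = 4, so Q = 32/3. From demand, P = 20.
Lerner index = (P − MC)/P = (20 − 4)/20 = 0.8.

Lerner index = 0.8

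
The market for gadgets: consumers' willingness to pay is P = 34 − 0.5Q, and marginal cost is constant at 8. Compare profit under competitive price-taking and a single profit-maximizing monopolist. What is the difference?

Under competition P = MC = 8, so Q = (34 − 8)/0.5 = 52.
Profit = (8 − 8)·52 = 0.
A monopolist chooses Q where MR = MC. MR = 34 − Q; setting this equal to 8 gives Q = 26 and P = 21.
Profit = (21 − 8)·26 = 338.
Change in profit: 338 − 0 = 338.

π rises by 338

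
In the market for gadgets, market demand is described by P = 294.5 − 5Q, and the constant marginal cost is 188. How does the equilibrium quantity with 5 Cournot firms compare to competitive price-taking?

Cournot: Q = 17.75; Competition: Q = 21.3

With 5 symmetric Cournot firms, each firm's FOC gives 294.5 − 30q = 188, so q = 3.55, Q = 5·3.55 = 17.75, and P = 205.75.
Under competition P = MC = 188, so Q = (294.5 − 188)/5 = 21.3.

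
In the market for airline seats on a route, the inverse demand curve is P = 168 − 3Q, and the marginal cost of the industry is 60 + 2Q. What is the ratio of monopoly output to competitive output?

Q_m/Q_c = 0.625

Monopoly sets MR = MC: 168 − 6Q = 60 + 2Q ⇒ Q = 13.5, P = 168 − 3·13.5 = 127.5.
Competitive equilibrium sets price equal to marginal cost: 168 − 3Q = 60 + 2Q, so Q = 21.6 and P = 103.2.
Ratio Q_m/Q_c = 13.5/21.6 = 0.625.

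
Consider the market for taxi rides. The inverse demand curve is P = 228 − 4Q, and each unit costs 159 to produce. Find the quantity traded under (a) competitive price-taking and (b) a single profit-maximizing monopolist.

Competitive firms price at marginal cost: P = 159, giving Q = 17.25.
Monopoly sets MR = MC: 228 − 8Q = 159 ⇒ Q = 8.625, P = 228 − 4·8.625 = 193.5.

Competition: Q = 17.25; Monopoly: Q = 8.625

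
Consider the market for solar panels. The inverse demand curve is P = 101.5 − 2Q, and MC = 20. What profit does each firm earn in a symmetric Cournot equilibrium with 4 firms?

With 4 symmetric Cournot firms, each firm's FOC gives 101.5 − 10q = 20, so q = 8.15, Q = 4·8.15 = 32.6, and P = 36.3.
Each firm's profit = (36.3 − 20)·8.15 = 132.845.

π_i = 132.845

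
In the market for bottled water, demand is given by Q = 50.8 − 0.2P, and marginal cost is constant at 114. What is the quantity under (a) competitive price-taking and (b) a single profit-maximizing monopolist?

Competition: Q = 28; Monopoly: Q = 14

Inverting demand: P = 254 − 5Q.
Perfect competition: P = MC = 114, so 254 − 5Q = 114 and Q = 28.
A monopolist chooses Q where MR = MC. MR = 254 − 10Q; setting this equal to 114 gives Q = 14 and P = 184.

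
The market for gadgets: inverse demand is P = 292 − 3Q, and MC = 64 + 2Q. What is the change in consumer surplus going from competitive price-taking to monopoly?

Under competition P = MC: 292 − 3Q = 64 + 2Q ⇒ Q = 45.6, P = 155.2.
CS = ½·(292 − 155.2)·45.6 = 3119.04.
Monopoly sets MR = MC: 292 − 6Q = 64 + 2Q ⇒ Q = 28.5, P = 292 − 3·28.5 = 206.5.
CS = ½·(292 − 206.5)·28.5 = 1218.375.
Change in consumer surplus: 1218.375 − 3119.04 = −1900.665.

CS falls by 1900.665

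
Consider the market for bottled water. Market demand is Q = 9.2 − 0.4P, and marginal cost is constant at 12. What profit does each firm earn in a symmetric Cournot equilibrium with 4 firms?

π_i = 1.936

Inverting demand: P = 23 − 2.5Q.
In a 4-firm Cournot equilibrium, symmetry and the first-order condition give q = (23 − 12)/(12.5) = 0.88. So Q = 3.52 and P = 14.2.
Each firm's profit = (14.2 − 12)·0.88 = 1.936.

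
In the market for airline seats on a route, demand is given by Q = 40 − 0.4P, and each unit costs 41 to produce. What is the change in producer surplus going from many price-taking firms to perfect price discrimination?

Inverting demand: P = 100 − 2.5Q.
Competitive firms price at marginal cost: P = 41, giving Q = 23.6.
PS = (41 − 41)·23.6 = 0.
A perfectly discriminating monopolist sells every unit with P(Q) ≥ MC(Q), so output equals the competitive quantity Q = 23.6. Each buyer pays their reservation price, so CS = 0 and the firm captures all surplus.
PS = ½·(100 − 41)·23.6 = 696.2.
Change in producer surplus: 696.2 − 0 = 696.2.

Producer surplus rises by 696.2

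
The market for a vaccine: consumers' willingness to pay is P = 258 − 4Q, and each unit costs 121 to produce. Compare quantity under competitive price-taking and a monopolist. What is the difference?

Perfect competition: P = MC = 121, so 258 − 4Q = 121 and Q = 34.25.
Monopoly sets MR = MC: 258 − 8Q = 121 ⇒ Q = 17.125, P = 258 − 4·17.125 = 189.5.
Change in quantity: 17.125 − 34.25 = −17.125.

Quantity falls by 17.125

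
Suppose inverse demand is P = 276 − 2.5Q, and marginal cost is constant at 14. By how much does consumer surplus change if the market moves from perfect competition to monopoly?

Competitive firms price at marginal cost: P = 14, giving Q = 104.8.
CS = ½·(276 − 14)·104.8 = 13728.8.
Monopoly sets MR = MC: 276 − 5Q = 14 ⇒ Q = 52.4, P = 276 − 2.5·52.4 = 145.
CS = ½·(276 − 145)·52.4 = 3432.2.
Change in consumer surplus: 3432.2 − 13728.8 = −10296.6.

CS falls by 10296.6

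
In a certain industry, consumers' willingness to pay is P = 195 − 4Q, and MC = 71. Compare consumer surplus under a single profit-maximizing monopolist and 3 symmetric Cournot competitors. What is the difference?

A monopolist chooses Q where MR = MC. MR = 195 − 8Q; setting this equal to 71 gives Q = 15.5 and P = 133.
CS = ½·(195 − 133)·15.5 = 480.5.
Cournot with 3 identical firms: the symmetric best-response condition is 195 − 16q = 71. Each firm produces q = 7.75, total output Q = 23.25, price P = 102.
CS = ½·(195 − 102)·23.25 = 1081.125.
Change in consumer surplus: 1081.125 − 480.5 = 600.625.

Consumer surplus rises by 600.625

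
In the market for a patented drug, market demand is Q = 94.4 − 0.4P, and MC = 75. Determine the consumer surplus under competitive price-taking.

CS = 5184.2

Inverting demand: P = 236 − 2.5Q.
Competitive firms price at marginal cost: P = 75, giving Q = 64.4.
CS = ½·(236 − 75)·64.4 = 5184.2.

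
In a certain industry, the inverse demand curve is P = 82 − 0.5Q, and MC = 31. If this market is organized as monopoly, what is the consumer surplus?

CS = 650.25

A monopolist chooses Q where MR = MC. MR = 82 − Q; setting this equal to 31 gives Q = 51 and P = 56.5.
CS = ½·(82 − 56.5)·51 = 650.25.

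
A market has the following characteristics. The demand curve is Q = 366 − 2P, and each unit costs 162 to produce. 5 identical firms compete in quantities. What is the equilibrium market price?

Inverting demand: P = 183 − 0.5Q.
In a 5-firm Cournot equilibrium, symmetry and the first-order condition give q = (183 − 162)/(3) = 7. So Q = 35 and P = 165.5.

P = 165.5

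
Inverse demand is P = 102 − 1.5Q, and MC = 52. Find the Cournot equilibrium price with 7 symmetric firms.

In a 7-firm Cournot equilibrium, symmetry and the first-order condition give q = (102 − 52)/(12) = 25/6. So Q = 175/6 and P = 58.25.

P = 58.25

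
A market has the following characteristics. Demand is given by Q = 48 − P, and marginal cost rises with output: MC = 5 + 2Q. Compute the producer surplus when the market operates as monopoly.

PS = 231.125

Inverting demand: P = 48 − Q.
A monopolist chooses Q where MR = MC. MR = 48 − 2Q; setting this equal to 5 + 2Q gives Q = 10.75 and P = 37.25.
PS = P·Q − VC(Q) = 37.25·10.75 − (5·10.75 + ½·2·10.75²) = 231.125.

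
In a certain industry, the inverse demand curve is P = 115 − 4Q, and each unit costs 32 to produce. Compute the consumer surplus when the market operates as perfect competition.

Under competition P = MC = 32, so Q = (115 − 32)/4 = 20.75.
CS = ½·(115 − 32)·20.75 = 861.125.

CS = 861.125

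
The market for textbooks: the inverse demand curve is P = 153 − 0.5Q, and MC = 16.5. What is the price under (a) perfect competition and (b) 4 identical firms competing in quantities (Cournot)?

Competition: P = 16.5; Cournot: P = 43.8

Competitive firms price at marginal cost: P = 16.5, giving Q = 273.
Cournot with 4 identical firms: the symmetric best-response condition is 153 − 2.5q = 16.5. Each firm produces q = 54.6, total output Q = 218.4, price P = 43.8.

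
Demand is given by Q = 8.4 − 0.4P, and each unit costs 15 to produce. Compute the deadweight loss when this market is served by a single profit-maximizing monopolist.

DWL = 1.8

Inverting demand: P = 21 − 2.5Q.
Under competition P = MC = 15, so Q = (21 − 15)/2.5 = 2.4.
A monopolist chooses Q where MR = MC. MR = 21 − 5Q; setting this equal to 15 gives Q = 1.2 and P = 18.
DWL is the triangle between Q = 1.2 and Q = 2.4: ½·(2.4 − 1.2)·(18 − 15) = 1.8.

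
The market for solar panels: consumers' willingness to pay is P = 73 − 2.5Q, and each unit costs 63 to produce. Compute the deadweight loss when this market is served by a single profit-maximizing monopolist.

DWL = 5

Under competition P = MC = 63, so Q = (73 − 63)/2.5 = 4.
The monopolist equates marginal revenue to marginal cost: 73 − 5Q = 63, so Q = 2. From demand, P = 68.
DWL is the triangle between Q = 2 and Q = 4: ½·(4 − 2)·(68 − 63) = 5.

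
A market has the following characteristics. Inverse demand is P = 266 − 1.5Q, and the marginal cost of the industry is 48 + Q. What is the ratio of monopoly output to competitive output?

Q_m/Q_c = 0.625

Monopoly sets MR = MC: 266 − 3Q = 48 + Q ⇒ Q = 54.5, P = 266 − 1.5·54.5 = 184.25.
Under competition P = MC: 266 − 1.5Q = 48 + Q ⇒ Q = 87.2, P = 135.2.
Ratio Q_m/Q_c = 54.5/87.2 = 0.625.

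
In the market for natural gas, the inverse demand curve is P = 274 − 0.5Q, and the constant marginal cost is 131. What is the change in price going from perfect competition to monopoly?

P rises by 71.5

Competitive firms price at marginal cost: P = 131, giving Q = 286.
A monopolist chooses Q where MR = MC. MR = 274 − Q; setting this equal to 131 gives Q = 143 and P = 202.5.
Change in price: 202.5 − 131 = 71.5.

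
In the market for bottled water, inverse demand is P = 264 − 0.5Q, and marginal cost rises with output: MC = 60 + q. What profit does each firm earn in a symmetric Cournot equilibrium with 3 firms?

With 3 symmetric Cournot firms, each firm's FOC gives 264 − 2q = 60 + q, so q = 68, Q = 3·68 = 204, and P = 162.
Each firm's profit = 162·68 − (60·68 + ½·1·68²) = 4624.

π_i = 4624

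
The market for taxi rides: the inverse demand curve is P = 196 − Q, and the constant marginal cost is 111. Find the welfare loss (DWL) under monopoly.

Competitive firms price at marginal cost: P = 111, giving Q = 85.
A monopolist chooses Q where MR = MC. MR = 196 − 2Q; setting this equal to 111 gives Q = 42.5 and P = 153.5.
DWL is the triangle between Q = 42.5 and Q = 85: ½·(85 − 42.5)·(153.5 − 111) = 903.125.

DWL = 903.125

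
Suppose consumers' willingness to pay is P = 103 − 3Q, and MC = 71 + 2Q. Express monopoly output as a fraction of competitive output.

Q_m/Q_c = 0.625

Monopoly sets MR = MC: 103 − 6Q = 71 + 2Q ⇒ Q = 4, P = 103 − 3·4 = 91.
Under competition P = MC: 103 − 3Q = 71 + 2Q ⇒ Q = 6.4, P = 83.8.
Ratio Q_m/Q_c = 4/6.4 = 0.625.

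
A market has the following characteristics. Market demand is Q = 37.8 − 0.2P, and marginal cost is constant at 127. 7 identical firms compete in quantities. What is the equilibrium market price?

P = 134.75

Inverting demand: P = 189 − 5Q.
With 7 symmetric Cournot firms, each firm's FOC gives 189 − 40q = 127, so q = 1.55, Q = 7·1.55 = 10.85, and P = 134.75.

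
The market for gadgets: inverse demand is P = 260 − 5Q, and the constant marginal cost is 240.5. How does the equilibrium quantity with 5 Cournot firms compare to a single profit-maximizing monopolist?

In a 5-firm Cournot equilibrium, symmetry and the first-order condition give q = (260 − 240.5)/(30) = 0.65. So Q = 3.25 and P = 243.75.
The monopolist equates marginal revenue to marginal cost: 260 − 10Q = 240.5, so Q = 1.95. From demand, P = 250.25.

Cournot: Q = 3.25; Monopoly: Q = 1.95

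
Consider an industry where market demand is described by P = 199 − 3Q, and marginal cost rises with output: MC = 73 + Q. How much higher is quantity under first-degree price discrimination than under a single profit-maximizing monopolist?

Quantity rises by 13.5

Monopoly sets MR = MC: 199 − 6Q = 73 + Q ⇒ Q = 18, P = 199 − 3·18 = 145.
A perfectly discriminating monopolist sells every unit with P(Q) ≥ MC(Q), so output equals the competitive quantity Q = 31.5. Each buyer pays their reservation price, so CS = 0 and the firm captures all surplus.
Change in quantity: 31.5 − 18 = 13.5.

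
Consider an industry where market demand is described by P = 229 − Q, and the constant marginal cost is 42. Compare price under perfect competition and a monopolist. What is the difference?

Price rises by 93.5

Under competition P = MC = 42, so Q = (229 − 42)/1 = 187.
Monopoly sets MR = MC: 229 − 2Q = 42 ⇒ Q = 93.5, P = 229 − 93.5 = 135.5.
Change in price: 135.5 − 42 = 93.5.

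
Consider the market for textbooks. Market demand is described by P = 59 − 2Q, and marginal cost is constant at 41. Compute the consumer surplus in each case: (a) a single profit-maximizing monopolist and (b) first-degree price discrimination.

The monopolist equates marginal revenue to marginal cost: 59 − 4Q = 41, so Q = 4.5. From demand, P = 50.
CS = ½·(59 − 50)·4.5 = 20.25.
A perfectly discriminating monopolist sells every unit with P(Q) ≥ MC(Q), so output equals the competitive quantity Q = 9. Each buyer pays their reservation price, so CS = 0 and the firm captures all surplus.
CS = 0.

Monopoly: CS = 20.25; Perfect PD: CS = 0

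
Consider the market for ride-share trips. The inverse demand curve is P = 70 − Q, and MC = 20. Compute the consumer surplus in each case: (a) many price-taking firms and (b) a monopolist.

Perfect competition: P = MC = 20, so 70 − Q = 20 and Q = 50.
CS = ½·(70 − 20)·50 = 1250.
The monopolist equates marginal revenue to marginal cost: 70 − 2Q = 20, so Q = 25. From demand, P = 45.
CS = ½·(70 − 45)·25 = 312.5.

Competition: CS = 1250; Monopoly: CS = 312.5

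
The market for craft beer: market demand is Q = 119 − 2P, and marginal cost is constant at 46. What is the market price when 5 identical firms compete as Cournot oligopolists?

Inverting demand: P = 59.5 − 0.5Q.
With 5 symmetric Cournot firms, each firm's FOC gives 59.5 − 3q = 46, so q = 4.5, Q = 5·4.5 = 22.5, and P = 48.25.

P = 48.25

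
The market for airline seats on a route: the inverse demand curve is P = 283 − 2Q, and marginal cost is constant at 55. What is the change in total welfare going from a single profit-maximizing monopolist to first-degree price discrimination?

The monopolist equates marginal revenue to marginal cost: 283 − 4Q = 55, so Q = 57. From demand, P = 169.
CS = ½·(283 − 169)·57 = 3249; PS = (169 − 55)·57 = 6498; TS = 9747.
A perfectly discriminating monopolist sells every unit with P(Q) ≥ MC(Q), so output equals the competitive quantity Q = 114. Each buyer pays their reservation price, so CS = 0 and the firm captures all surplus.
TS = 12996 (equal to competitive TS).
Change in total welfare: 12996 − 9747 = 3249.

Total welfare rises by 3249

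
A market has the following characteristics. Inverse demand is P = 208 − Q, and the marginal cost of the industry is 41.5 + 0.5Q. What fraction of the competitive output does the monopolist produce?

Q_m/Q_c = 0.6

Monopoly sets MR = MC: 208 − 2Q = 41.5 + 0.5Q ⇒ Q = 66.6, P = 208 − 66.6 = 141.4.
Under competition P = MC: 208 − Q = 41.5 + 0.5Q ⇒ Q = 111, P = 97.
Ratio Q_m/Q_c = 66.6/111 = 0.6.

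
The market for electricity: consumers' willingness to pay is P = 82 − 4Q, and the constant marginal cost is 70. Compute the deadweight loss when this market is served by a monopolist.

Under competition P = MC = 70, so Q = (82 − 70)/4 = 3.
A monopolist chooses Q where MR = MC. MR = 82 − 8Q; setting this equal to 70 gives Q = 1.5 and P = 76.
DWL is the triangle between Q = 1.5 and Q = 3: ½·(3 − 1.5)·(76 − 70) = 4.5.

DWL = 4.5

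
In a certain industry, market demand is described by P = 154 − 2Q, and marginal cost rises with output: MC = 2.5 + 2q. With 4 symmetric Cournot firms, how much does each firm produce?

Cournot with 4 identical firms: the symmetric best-response condition is 154 − 10q = 2.5 + 2q. Each firm produces q = 12.625, total output Q = 50.5, price P = 53.

q_i = 12.625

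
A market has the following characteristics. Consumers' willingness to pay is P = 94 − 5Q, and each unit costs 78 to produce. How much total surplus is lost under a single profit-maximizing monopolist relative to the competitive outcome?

Under competition P = MC = 78, so Q = (94 − 78)/5 = 3.2.
Monopoly sets MR = MC: 94 − 10Q = 78 ⇒ Q = 1.6, P = 94 − 5·1.6 = 86.
DWL is the triangle between Q = 1.6 and Q = 3.2: ½·(3.2 − 1.6)·(86 − 78) = 6.4.

DWL = 6.4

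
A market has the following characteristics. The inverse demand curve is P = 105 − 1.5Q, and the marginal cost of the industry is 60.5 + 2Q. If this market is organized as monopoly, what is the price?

P = 91.65

A monopolist chooses Q where MR = MC. MR = 105 − 3Q; setting this equal to 60.5 + 2Q gives Q = 8.9 and P = 91.65.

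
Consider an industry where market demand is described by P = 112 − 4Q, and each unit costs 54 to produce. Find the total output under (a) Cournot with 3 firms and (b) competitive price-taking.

Cournot: Q = 10.875; Competition: Q = 14.5

In a 3-firm Cournot equilibrium, symmetry and the first-order condition give q = (112 − 54)/(16) = 3.625. So Q = 10.875 and P = 68.5.
Under competition P = MC = 54, so Q = (112 − 54)/4 = 14.5.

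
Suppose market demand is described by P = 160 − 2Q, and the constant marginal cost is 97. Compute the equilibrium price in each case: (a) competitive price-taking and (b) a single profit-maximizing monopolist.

Competition: P = 97; Monopoly: P = 128.5

Perfect competition: P = MC = 97, so 160 − 2Q = 97 and Q = 31.5.
The monopolist equates marginal revenue to marginal cost: 160 − 4Q = 97, so Q = 15.75. From demand, P = 128.5.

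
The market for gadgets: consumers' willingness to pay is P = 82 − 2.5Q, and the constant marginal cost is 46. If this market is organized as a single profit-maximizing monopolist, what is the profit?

A monopolist chooses Q where MR = MC. MR = 82 − 5Q; setting this equal to 46 gives Q = 7.2 and P = 64.
Profit = (64 − 46)·7.2 = 129.6.

Profit = 129.6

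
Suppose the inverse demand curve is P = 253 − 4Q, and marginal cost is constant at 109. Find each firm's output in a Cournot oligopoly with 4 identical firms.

q_i = 7.2

With 4 symmetric Cournot firms, each firm's FOC gives 253 − 20q = 109, so q = 7.2, Q = 4·7.2 = 28.8, and P = 137.8.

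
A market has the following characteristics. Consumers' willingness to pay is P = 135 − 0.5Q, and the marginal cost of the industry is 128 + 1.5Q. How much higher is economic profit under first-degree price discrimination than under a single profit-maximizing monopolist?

Monopoly sets MR = MC: 135 − Q = 128 + 1.5Q ⇒ Q = 2.8, P = 135 − 0.5·2.8 = 133.6.
Profit = 133.6·2.8 − (128·2.8 + ½·1.5·2.8²) = 9.8.
Under first-degree price discrimination the firm charges each unit its demand price and produces up to where P = MC, i.e. Q = 3.5. Consumer surplus is zero; producer surplus equals total surplus.
PS equals the full surplus area, 12.25. Profit = 12.25 = 12.25.
Change in economic profit: 12.25 − 9.8 = 2.45.

π rises by 2.45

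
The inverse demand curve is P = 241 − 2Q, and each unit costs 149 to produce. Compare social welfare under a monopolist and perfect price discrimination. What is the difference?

The monopolist equates marginal revenue to marginal cost: 241 − 4Q = 149, so Q = 23. From demand, P = 195.
CS = ½·(241 − 195)·23 = 529; PS = (195 − 149)·23 = 1058; TS = 1587.
A perfectly discriminating monopolist sells every unit with P(Q) ≥ MC(Q), so output equals the competitive quantity Q = 46. Each buyer pays their reservation price, so CS = 0 and the firm captures all surplus.
TS = 2116 (equal to competitive TS).
Change in social welfare: 2116 − 1587 = 529.

Social welfare rises by 529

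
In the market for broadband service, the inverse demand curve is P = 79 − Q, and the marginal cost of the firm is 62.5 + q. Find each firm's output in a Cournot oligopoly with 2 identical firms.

Cournot with 2 identical firms: the symmetric best-response condition is 79 − 3q = 62.5 + q. Each firm produces q = 4.125, total output Q = 8.25, price P = 70.75.

q_i = 4.125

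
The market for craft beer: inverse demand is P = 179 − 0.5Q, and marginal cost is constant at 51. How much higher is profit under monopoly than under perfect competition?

Competitive firms price at marginal cost: P = 51, giving Q = 256.
Profit = (51 − 51)·256 = 0.
The monopolist equates marginal revenue to marginal cost: 179 − Q = 51, so Q = 128. From demand, P = 115.
Profit = (115 − 51)·128 = 8192.
Change in profit: 8192 − 0 = 8192.

Profit rises by 8192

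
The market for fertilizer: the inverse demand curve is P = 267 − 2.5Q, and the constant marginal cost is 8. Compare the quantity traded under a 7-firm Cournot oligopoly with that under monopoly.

With 7 symmetric Cournot firms, each firm's FOC gives 267 − 20q = 8, so q = 12.95, Q = 7·12.95 = 90.65, and P = 40.375.
The monopolist equates marginal revenue to marginal cost: 267 − 5Q = 8, so Q = 51.8. From demand, P = 137.5.

Cournot: Q = 90.65; Monopoly: Q = 51.8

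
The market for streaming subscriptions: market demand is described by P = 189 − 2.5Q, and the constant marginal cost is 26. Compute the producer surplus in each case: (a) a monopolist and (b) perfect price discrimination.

Monopoly sets MR = MC: 189 − 5Q = 26 ⇒ Q = 32.6, P = 189 − 2.5·32.6 = 107.5.
PS = (107.5 − 26)·32.6 = 2656.9.
Under first-degree price discrimination the firm charges each unit its demand price and produces up to where P = MC, i.e. Q = 65.2. Consumer surplus is zero; producer surplus equals total surplus.
PS = ½·(189 − 26)·65.2 = 5313.8.

Monopoly: PS = 2656.9; Perfect PD: PS = 5313.8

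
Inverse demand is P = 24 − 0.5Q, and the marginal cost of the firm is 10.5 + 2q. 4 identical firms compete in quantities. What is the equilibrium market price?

With 4 symmetric Cournot firms, each firm's FOC gives 24 − 2.5q = 10.5 + 2q, so q = 3, Q = 4·3 = 12, and P = 18.

P = 18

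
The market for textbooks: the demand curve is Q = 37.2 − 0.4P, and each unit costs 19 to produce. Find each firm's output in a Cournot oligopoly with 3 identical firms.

Inverting demand: P = 93 − 2.5Q.
With 3 symmetric Cournot firms, each firm's FOC gives 93 − 10q = 19, so q = 7.4, Q = 3·7.4 = 22.2, and P = 37.5.

q_i = 7.4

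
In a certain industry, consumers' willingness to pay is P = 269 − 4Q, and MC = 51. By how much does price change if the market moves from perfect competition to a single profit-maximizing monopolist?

Under competition P = MC = 51, so Q = (269 − 51)/4 = 54.5.
Monopoly sets MR = MC: 269 − 8Q = 51 ⇒ Q = 27.25, P = 269 − 4·27.25 = 160.
Change in price: 160 − 51 = 109.

P rises by 109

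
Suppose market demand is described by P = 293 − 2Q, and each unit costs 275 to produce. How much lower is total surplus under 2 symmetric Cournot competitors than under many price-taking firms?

TS falls by 9

Perfect competition: P = MC = 275, so 293 − 2Q = 275 and Q = 9.
CS = ½·(293 − 275)·9 = 81; PS = (275 − 275)·9 = 0; TS = 81.
With 2 symmetric Cournot firms, each firm's FOC gives 293 − 6q = 275, so q = 3, Q = 2·3 = 6, and P = 281.
CS = ½·(293 − 281)·6 = 36; PS = (281 − 275)·6 = 36; TS = 72.
Change in total surplus: 72 − 81 = −9.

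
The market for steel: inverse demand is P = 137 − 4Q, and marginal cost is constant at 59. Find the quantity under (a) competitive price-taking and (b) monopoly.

Competition: Q = 19.5; Monopoly: Q = 9.75

Under competition P = MC = 59, so Q = (137 − 59)/4 = 19.5.
A monopolist chooses Q where MR = MC. MR = 137 − 8Q; setting this equal to 59 gives Q = 9.75 and P = 98.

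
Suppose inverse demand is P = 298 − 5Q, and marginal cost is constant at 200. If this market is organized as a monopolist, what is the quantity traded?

Q = 9.8

Monopoly sets MR = MC: 298 − 10Q = 200 ⇒ Q = 9.8, P = 298 − 5·9.8 = 249.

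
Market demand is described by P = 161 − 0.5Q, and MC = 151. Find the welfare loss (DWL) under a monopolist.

Competitive firms price at marginal cost: P = 151, giving Q = 20.
A monopolist chooses Q where MR = MC. MR = 161 − Q; setting this equal to 151 gives Q = 10 and P = 156.
DWL is the triangle between Q = 10 and Q = 20: ½·(20 − 10)·(156 − 151) = 25.

DWL = 25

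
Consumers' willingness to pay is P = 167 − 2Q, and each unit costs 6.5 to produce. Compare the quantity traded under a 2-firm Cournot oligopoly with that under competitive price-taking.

Cournot with 2 identical firms: the symmetric best-response condition is 167 − 6q = 6.5. Each firm produces q = 26.75, total output Q = 53.5, price P = 60.
Perfect competition: P = MC = 6.5, so 167 − 2Q = 6.5 and Q = 80.25.

Cournot: Q = 53.5; Competition: Q = 80.25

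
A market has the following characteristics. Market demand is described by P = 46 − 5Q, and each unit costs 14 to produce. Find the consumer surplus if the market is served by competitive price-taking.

Under competition P = MC = 14, so Q = (46 − 14)/5 = 6.4.
CS = ½·(46 − 14)·6.4 = 102.4.

CS = 102.4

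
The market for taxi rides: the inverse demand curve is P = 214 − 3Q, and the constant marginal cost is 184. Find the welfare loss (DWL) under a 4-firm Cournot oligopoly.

Perfect competition: P = MC = 184, so 214 − 3Q = 184 and Q = 10.
With 4 symmetric Cournot firms, each firm's FOC gives 214 − 15q = 184, so q = 2, Q = 4·2 = 8, and P = 190.
DWL is the triangle between Q = 8 and Q = 10: ½·(10 − 8)·(190 − 184) = 6.

DWL = 6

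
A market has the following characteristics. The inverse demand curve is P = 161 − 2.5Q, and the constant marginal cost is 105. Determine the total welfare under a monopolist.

The monopolist equates marginal revenue to marginal cost: 161 − 5Q = 105, so Q = 11.2. From demand, P = 133.
CS = ½·(161 − 133)·11.2 = 156.8; PS = (133 − 105)·11.2 = 313.6; TS = 470.4.

TS = 470.4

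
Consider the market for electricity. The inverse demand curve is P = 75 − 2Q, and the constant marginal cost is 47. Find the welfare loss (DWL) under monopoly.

DWL = 49

Competitive firms price at marginal cost: P = 47, giving Q = 14.
The monopolist equates marginal revenue to marginal cost: 75 − 4Q = 47, so Q = 7. From demand, P = 61.
DWL is the triangle between Q = 7 and Q = 14: ½·(14 − 7)·(61 − 47) = 49.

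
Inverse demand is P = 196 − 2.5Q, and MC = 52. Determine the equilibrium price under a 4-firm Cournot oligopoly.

P = 80.8

Cournot with 4 identical firms: the symmetric best-response condition is 196 − 12.5q = 52. Each firm produces q = 11.52, total output Q = 46.08, price P = 80.8.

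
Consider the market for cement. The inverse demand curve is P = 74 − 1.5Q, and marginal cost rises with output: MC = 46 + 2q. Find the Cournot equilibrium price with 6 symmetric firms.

With 6 symmetric Cournot firms, each firm's FOC gives 74 − 10.5q = 46 + 2q, so q = 2.24, Q = 6·2.24 = 13.44, and P = 53.84.

P = 53.84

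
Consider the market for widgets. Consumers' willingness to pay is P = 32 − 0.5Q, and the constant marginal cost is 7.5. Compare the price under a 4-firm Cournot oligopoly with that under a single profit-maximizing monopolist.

Cournot with 4 identical firms: the symmetric best-response condition is 32 − 2.5q = 7.5. Each firm produces q = 9.8, total output Q = 39.2, price P = 12.4.
The monopolist equates marginal revenue to marginal cost: 32 − Q = 7.5, so Q = 24.5. From demand, P = 19.75.

Cournot: P = 12.4; Monopoly: P = 19.75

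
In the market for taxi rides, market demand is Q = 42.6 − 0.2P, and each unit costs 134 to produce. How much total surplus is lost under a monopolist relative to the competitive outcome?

DWL = 156.025

Inverting demand: P = 213 − 5Q.
Competitive firms price at marginal cost: P = 134, giving Q = 15.8.
The monopolist equates marginal revenue to marginal cost: 213 − 10Q = 134, so Q = 7.9. From demand, P = 173.5.
DWL is the triangle between Q = 7.9 and Q = 15.8: ½·(15.8 − 7.9)·(173.5 − 134) = 156.025.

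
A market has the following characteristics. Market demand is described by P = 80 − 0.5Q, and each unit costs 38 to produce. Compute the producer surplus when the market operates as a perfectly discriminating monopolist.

PS = 1764

With perfect price discrimination, output is the efficient level Q = 84 (where demand meets MC), but every buyer pays their willingness to pay: CS = 0 and PS = total surplus.
PS = ½·(80 − 38)·84 = 1764.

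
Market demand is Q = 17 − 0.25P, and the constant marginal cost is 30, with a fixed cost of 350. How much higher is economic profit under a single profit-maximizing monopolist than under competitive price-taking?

Inverting demand: P = 68 − 4Q.
Competitive firms price at marginal cost: P = 30, giving Q = 9.5.
Profit = (30 − 30)·9.5 − 350 = −350.
The monopolist equates marginal revenue to marginal cost: 68 − 8Q = 30, so Q = 4.75. From demand, P = 49.
Profit = (49 − 30)·4.75 − 350 = −259.75.
Change in economic profit: −259.75 − −350 = 90.25.

Economic profit rises by 90.25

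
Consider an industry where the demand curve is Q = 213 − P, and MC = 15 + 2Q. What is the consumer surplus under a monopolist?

CS = 1225.125

Inverting demand: P = 213 − Q.
The monopolist equates marginal revenue to marginal cost: 213 − 2Q = 15 + 2Q, so Q = 49.5. From demand, P = 163.5.
CS = ½·(213 − 163.5)·49.5 = 1225.125.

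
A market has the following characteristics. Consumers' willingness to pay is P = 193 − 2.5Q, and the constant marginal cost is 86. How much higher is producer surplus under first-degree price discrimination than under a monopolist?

A monopolist chooses Q where MR = MC. MR = 193 − 5Q; setting this equal to 86 gives Q = 21.4 and P = 139.5.
PS = (139.5 − 86)·21.4 = 1144.9.
A perfectly discriminating monopolist sells every unit with P(Q) ≥ MC(Q), so output equals the competitive quantity Q = 42.8. Each buyer pays their reservation price, so CS = 0 and the firm captures all surplus.
PS = ½·(193 − 86)·42.8 = 2289.8.
Change in producer surplus: 2289.8 − 1144.9 = 1144.9.

Producer surplus rises by 1144.9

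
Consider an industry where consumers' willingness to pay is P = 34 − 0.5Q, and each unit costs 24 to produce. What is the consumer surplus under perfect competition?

Competitive firms price at marginal cost: P = 24, giving Q = 20.
CS = ½·(34 − 24)·20 = 100.

CS = 100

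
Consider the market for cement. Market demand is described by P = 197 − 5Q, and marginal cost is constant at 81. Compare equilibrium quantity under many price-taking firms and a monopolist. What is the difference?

Under competition P = MC = 81, so Q = (197 − 81)/5 = 23.2.
Monopoly sets MR = MC: 197 − 10Q = 81 ⇒ Q = 11.6, P = 197 − 5·11.6 = 139.
Change in equilibrium quantity: 11.6 − 23.2 = −11.6.

Equilibrium quantity falls by 11.6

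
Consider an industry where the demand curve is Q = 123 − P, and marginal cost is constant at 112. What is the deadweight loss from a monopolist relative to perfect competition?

DWL = 15.125

Inverting demand: P = 123 − Q.
Perfect competition: P = MC = 112, so 123 − Q = 112 and Q = 11.
Monopoly sets MR = MC: 123 − 2Q = 112 ⇒ Q = 5.5, P = 123 − 5.5 = 117.5.
DWL is the triangle between Q = 5.5 and Q = 11: ½·(11 − 5.5)·(117.5 − 112) = 15.125.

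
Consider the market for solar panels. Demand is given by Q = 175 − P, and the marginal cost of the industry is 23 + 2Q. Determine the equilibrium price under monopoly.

P = 137

Inverting demand: P = 175 − Q.
The monopolist equates marginal revenue to marginal cost: 175 − 2Q = 23 + 2Q, so Q = 38. From demand, P = 137.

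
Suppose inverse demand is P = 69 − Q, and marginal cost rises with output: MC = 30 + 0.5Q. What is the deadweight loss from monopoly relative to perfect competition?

DWL = 81.12

Under competition P = MC: 69 − Q = 30 + 0.5Q ⇒ Q = 26, P = 43.
The monopolist equates marginal revenue to marginal cost: 69 − 2Q = 30 + 0.5Q, so Q = 15.6. From demand, P = 53.4.
CS = ½·(69 − 43)·26 = 338; PS = (43·26 − 30·26 − ½·0.5·26²) = 169; TS = 507.
CS = ½·(69 − 53.4)·15.6 = 121.68; PS = (53.4·15.6 − 30·15.6 − ½·0.5·15.6²) = 304.2; TS = 425.88.
DWL = 507 − 425.88 = 81.12.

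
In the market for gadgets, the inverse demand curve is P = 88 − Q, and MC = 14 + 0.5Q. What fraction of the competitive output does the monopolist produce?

Q_m/Q_c = 0.6

A monopolist chooses Q where MR = MC. MR = 88 − 2Q; setting this equal to 14 + 0.5Q gives Q = 29.6 and P = 58.4.
Under competition P = MC: 88 − Q = 14 + 0.5Q ⇒ Q = 148/3, P = 116/3.
Ratio Q_m/Q_c = 29.6/(148/3) = 0.6.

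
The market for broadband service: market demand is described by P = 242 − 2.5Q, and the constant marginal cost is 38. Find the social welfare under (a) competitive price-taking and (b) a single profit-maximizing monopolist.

Competition: TS = 8323.2; Monopoly: TS = 6242.4

Competitive firms price at marginal cost: P = 38, giving Q = 81.6.
CS = ½·(242 − 38)·81.6 = 8323.2; PS = (38 − 38)·81.6 = 0; TS = 8323.2.
A monopolist chooses Q where MR = MC. MR = 242 − 5Q; setting this equal to 38 gives Q = 40.8 and P = 140.
CS = ½·(242 − 140)·40.8 = 2080.8; PS = (140 − 38)·40.8 = 4161.6; TS = 6242.4.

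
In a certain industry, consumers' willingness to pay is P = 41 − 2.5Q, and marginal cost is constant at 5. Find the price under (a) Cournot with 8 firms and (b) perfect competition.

In a 8-firm Cournot equilibrium, symmetry and the first-order condition give q = (41 − 5)/(22.5) = 1.6. So Q = 12.8 and P = 9.
Competitive firms price at marginal cost: P = 5, giving Q = 14.4.

Cournot: P = 9; Competition: P = 5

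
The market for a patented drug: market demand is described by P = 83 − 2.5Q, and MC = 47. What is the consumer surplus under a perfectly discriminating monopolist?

With perfect price discrimination, output is the efficient level Q = 14.4 (where demand meets MC), but every buyer pays their willingness to pay: CS = 0 and PS = total surplus.
CS = 0.

CS = 0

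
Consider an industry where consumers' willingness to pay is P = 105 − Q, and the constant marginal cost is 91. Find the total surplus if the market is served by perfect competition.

Competitive firms price at marginal cost: P = 91, giving Q = 14.
CS = ½·(105 − 91)·14 = 98; PS = (91 − 91)·14 = 0; TS = 98.

TS = 98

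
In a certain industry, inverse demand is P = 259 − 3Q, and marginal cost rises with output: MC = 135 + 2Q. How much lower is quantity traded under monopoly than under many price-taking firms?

Competitive equilibrium sets price equal to marginal cost: 259 − 3Q = 135 + 2Q, so Q = 24.8 and P = 184.6.
The monopolist equates marginal revenue to marginal cost: 259 − 6Q = 135 + 2Q, so Q = 15.5. From demand, P = 212.5.
Change in quantity traded: 15.5 − 24.8 = −9.3.

Q falls by 9.3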